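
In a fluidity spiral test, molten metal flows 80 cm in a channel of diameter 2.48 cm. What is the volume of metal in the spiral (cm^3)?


Formula: V = pi * (d/2)^2 * L  (cylinder volume)
Radius = 2.48/2 = 1.24 cm
V = pi * 1.24^2 * 80 = 386.4410 cm^3

Answer: 386.4410 cm^3


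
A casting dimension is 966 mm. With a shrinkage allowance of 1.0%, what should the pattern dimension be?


Formula: L_pattern = L_casting * (1 + shrinkage_rate/100)
Shrinkage factor = 1 + 1.0/100 = 1.01
L_pattern = 966 mm * 1.01 = 975.6600 mm


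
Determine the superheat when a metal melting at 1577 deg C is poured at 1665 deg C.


Formula: Superheat = T_pour - T_melt
Superheat = 1665 - 1577 = 88 deg C

Answer: 88 deg C


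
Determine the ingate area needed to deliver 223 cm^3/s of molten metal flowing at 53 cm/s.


Formula: A_ingate = Q / v  (continuity equation)
A = 223 cm^3/s / 53 cm/s = 4.2075 cm^2

Answer: 4.2075 cm^2


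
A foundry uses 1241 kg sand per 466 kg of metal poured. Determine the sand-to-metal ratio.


Formula: Sand-to-Metal Ratio = W_sand / W_metal
Ratio = 1241 kg / 466 kg = 2.6631


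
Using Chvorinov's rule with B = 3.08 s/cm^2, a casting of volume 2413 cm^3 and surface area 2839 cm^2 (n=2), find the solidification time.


Formula: t_s = B * (V/A)^n  (Chvorinov's rule, n=2)
Modulus M = V/A = 2413/2839 = 0.849947 cm
M^2 = 0.849947^2 = 0.722410 cm^2
t_s = 3.08 * 0.722410 = 2.2250 s


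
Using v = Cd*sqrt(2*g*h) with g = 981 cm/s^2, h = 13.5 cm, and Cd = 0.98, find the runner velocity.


Formula: v = Cd * sqrt(2 * g * h)  (Torricelli with discharge coefficient)
2*g*h = 2 * 981 * 13.5 = 26487.0 cm^2/s^2
sqrt(26487.0) = 162.74827 cm/s
v = 0.98 * 162.74827 = 159.4933 cm/s

Answer: 159.4933 cm/s


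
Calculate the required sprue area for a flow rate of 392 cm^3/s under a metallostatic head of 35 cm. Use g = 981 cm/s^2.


Formula: v = sqrt(2*g*h), A = Q/v
Velocity: v = sqrt(2 * 981 * 35) = sqrt(68670) = 262.0496 cm/s
Sprue area: A = Q / v = 392 / 262.0496 = 1.4959 cm^2


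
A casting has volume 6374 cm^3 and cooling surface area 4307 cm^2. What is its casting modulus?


Formula: Casting Modulus M = V / A
M = 6374 cm^3 / 4307 cm^2 = 1.4799 cm

Final answer: 1.4799 cm


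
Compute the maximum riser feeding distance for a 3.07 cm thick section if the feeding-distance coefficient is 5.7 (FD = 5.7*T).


Formula: FD = 5.7 * T  (riser feeding-distance rule)
FD = 5.7 * 3.07 cm = 17.4990 cm

Final answer: 17.4990 cm


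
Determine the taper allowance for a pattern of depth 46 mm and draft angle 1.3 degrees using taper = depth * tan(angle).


Formula: taper = depth * tan(draft_angle)
tan(1.3 deg) = 0.0226932
taper = 46 mm * 0.0226932 = 1.0439 mm

1.0439 mm


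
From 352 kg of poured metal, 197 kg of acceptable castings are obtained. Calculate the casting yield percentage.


Formula: Casting Yield = (W_good / W_total) * 100
Yield = (197 kg / 352 kg) * 100 = 55.9659%

Final answer: 55.9659%


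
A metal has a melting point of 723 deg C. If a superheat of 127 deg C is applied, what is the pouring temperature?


Formula: T_pour = T_melt + Superheat
T_pour = 723 + 127 = 850 deg C

Final answer: 850 deg C


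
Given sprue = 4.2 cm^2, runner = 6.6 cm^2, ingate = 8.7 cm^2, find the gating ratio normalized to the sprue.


Sprue:Runner:Ingate = 1 : 6.6/4.2 : 8.7/4.2 = 1:1.57:2.07

Final answer: 1:1.57:2.07


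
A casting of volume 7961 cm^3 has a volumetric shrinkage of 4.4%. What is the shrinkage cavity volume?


Formula: V_shrink = V_casting * shrinkage_pct / 100
V_shrink = 7961 cm^3 * 4.4 / 100 = 350.2840 cm^3

350.2840 cm^3


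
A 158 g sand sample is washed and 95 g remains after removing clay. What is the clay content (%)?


Formula: Clay% = (W_total - W_washed) / W_total * 100
Clay mass = 158 - 95 = 63 g
Clay% = 63 / 158 * 100 = 39.8734%

Answer: 39.8734%


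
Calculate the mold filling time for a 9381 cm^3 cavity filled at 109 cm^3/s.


Formula: t_fill = V_mold / Q_flow
t = 9381 cm^3 / 109 cm^3/s = 86.0642 s


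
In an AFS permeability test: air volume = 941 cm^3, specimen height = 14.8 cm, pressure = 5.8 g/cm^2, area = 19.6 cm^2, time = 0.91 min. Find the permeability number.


Formula: Permeability Number P = (V * H) / (p * A * t)
Numerator: V * H = 941 * 14.8 = 13926.8
Denominator: p * A * t = 5.8 * 19.6 * 0.91 = 103.4488
P = 13926.8 / 103.4488 = 134.6251


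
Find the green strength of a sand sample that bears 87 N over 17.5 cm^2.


Formula: Compressive Strength = Force / Area
Strength = 87 N / 17.5 cm^2 = 4.9714 N/cm^2

Final answer: 4.9714 N/cm^2


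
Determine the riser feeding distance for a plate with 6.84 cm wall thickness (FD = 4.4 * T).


Formula: FD = 4.4 * T  (riser feeding-distance rule)
FD = 4.4 * 6.84 cm = 30.0960 cm

Final answer: 30.0960 cm


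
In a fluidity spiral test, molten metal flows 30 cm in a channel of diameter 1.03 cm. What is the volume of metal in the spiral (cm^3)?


Formula: V = pi * (d/2)^2 * L  (cylinder volume)
Radius = 1.03/2 = 0.515 cm
V = pi * 0.515^2 * 30 = 24.9969 cm^3


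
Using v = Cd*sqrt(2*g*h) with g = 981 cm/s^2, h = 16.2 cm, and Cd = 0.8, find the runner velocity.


Formula: v = Cd * sqrt(2 * g * h)  (Torricelli with discharge coefficient)
2*g*h = 2 * 981 * 16.2 = 31784.4 cm^2/s^2
sqrt(31784.4) = 178.28180 cm/s
v = 0.8 * 178.28180 = 142.6254 cm/s

Answer: 142.6254 cm/s


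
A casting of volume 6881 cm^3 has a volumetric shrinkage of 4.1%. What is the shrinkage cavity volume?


Formula: V_shrink = V_casting * shrinkage_pct / 100
V_shrink = 6881 cm^3 * 4.1 / 100 = 282.1210 cm^3

282.1210 cm^3


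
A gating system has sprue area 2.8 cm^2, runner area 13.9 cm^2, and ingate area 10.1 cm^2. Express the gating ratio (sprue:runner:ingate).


Sprue:Runner:Ingate = 1 : 13.9/2.8 : 10.1/2.8 = 1:4.96:3.61


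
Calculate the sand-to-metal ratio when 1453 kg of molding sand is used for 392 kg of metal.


Formula: Sand-to-Metal Ratio = W_sand / W_metal
Ratio = 1453 kg / 392 kg = 3.7066

Answer: 3.7066


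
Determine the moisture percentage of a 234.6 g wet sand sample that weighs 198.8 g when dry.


Formula: MC = (W_wet - W_dry) / W_wet * 100
Water mass = 234.6 - 198.8 = 35.8 g
MC = 35.8 / 234.6 * 100 = 15.2600%

15.2600%


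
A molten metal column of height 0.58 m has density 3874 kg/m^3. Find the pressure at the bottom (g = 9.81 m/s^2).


Formula: P = rho * g * h
rho * g = 3874 * 9.81 = 38003.94 N/m^3
P = 38003.94 * 0.58 = 22042.2852 Pa

Answer: 22042.2852 Pa


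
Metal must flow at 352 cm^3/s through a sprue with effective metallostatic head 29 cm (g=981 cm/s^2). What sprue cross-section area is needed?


Formula: v = sqrt(2*g*h), A = Q/v
Velocity: v = sqrt(2 * 981 * 29) = sqrt(56898) = 238.5330 cm/s
Sprue area: A = Q / v = 352 / 238.5330 = 1.4757 cm^2


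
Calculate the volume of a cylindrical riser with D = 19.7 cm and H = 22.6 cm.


Formula: V = pi * (D/2)^2 * H  (cylinder volume)
Radius = D/2 = 19.7/2 = 9.85 cm
V = pi * 9.85^2 * 22.6 = 6888.5969 cm^3

6888.5969 cm^3


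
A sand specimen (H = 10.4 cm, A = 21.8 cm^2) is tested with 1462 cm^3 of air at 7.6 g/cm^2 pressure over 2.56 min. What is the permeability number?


Formula: Permeability Number P = (V * H) / (p * A * t)
Numerator: V * H = 1462 * 10.4 = 15204.8
Denominator: p * A * t = 7.6 * 21.8 * 2.56 = 424.1408
P = 15204.8 / 424.1408 = 35.8485

35.8485


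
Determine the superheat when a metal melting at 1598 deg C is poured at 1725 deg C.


Formula: Superheat = T_pour - T_melt
Superheat = 1725 - 1598 = 127 deg C

127 deg C


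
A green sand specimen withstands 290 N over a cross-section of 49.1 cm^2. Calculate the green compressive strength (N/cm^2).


Formula: Compressive Strength = Force / Area
Strength = 290 N / 49.1 cm^2 = 5.9063 N/cm^2


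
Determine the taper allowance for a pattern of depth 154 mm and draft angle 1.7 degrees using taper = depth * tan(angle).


Formula: taper = depth * tan(draft_angle)
tan(1.7 deg) = 0.0296793
taper = 154 mm * 0.0296793 = 4.5706 mm

Answer: 4.5706 mm


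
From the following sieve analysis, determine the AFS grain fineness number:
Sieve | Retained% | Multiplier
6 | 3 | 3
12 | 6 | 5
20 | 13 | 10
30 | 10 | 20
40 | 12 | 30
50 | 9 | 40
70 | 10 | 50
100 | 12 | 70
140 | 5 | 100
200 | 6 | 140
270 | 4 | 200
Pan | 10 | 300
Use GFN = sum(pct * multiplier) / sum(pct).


Formula: GFN = sum(pct * multiplier) / sum(pct)
sum(pct * multiplier) = 7569
sum(pct) = 100
GFN = 7569 / 100 = 75.69


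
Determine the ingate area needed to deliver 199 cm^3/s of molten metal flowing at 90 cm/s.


Formula: A_ingate = Q / v  (continuity equation)
A = 199 cm^3/s / 90 cm/s = 2.2111 cm^2

Final answer: 2.2111 cm^2


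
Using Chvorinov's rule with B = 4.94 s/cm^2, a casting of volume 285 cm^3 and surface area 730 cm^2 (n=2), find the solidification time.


Formula: t_s = B * (V/A)^n  (Chvorinov's rule, n=2)
Modulus M = V/A = 285/730 = 0.390411 cm
M^2 = 0.390411^2 = 0.152421 cm^2
t_s = 4.94 * 0.152421 = 0.7530 s

Answer: 0.7530 s


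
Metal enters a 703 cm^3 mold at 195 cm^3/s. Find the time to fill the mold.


Formula: t_fill = V_mold / Q_flow
t = 703 cm^3 / 195 cm^3/s = 3.6051 s

3.6051 s


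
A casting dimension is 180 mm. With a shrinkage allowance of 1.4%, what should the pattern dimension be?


Formula: L_pattern = L_casting * (1 + shrinkage_rate/100)
Shrinkage factor = 1 + 1.4/100 = 1.014
L_pattern = 180 mm * 1.014 = 182.5200 mm

182.5200 mm


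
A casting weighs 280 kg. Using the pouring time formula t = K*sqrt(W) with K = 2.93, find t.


Formula: t = K * sqrt(W)
sqrt(W) = sqrt(280) = 16.73320
t = 2.93 * 16.73320 = 49.0283 s

Answer: 49.0283 s


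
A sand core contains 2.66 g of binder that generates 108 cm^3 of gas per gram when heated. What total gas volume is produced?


Formula: V_gas = W_binder * gas_evolution_rate
V = 2.66 g * 108 cm^3/g = 287.2800 cm^3


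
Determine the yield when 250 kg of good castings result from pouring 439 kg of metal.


Formula: Casting Yield = (W_good / W_total) * 100
Yield = (250 kg / 439 kg) * 100 = 56.9476%

Answer: 56.9476%


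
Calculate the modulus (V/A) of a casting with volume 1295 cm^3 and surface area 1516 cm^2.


Formula: Casting Modulus M = V / A
M = 1295 cm^3 / 1516 cm^2 = 0.8542 cm

Answer: 0.8542 cm


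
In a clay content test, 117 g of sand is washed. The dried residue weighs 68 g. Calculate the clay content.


Formula: Clay% = (W_total - W_washed) / W_total * 100
Clay mass = 117 - 68 = 49 g
Clay% = 49 / 117 * 100 = 41.8803%

41.8803%


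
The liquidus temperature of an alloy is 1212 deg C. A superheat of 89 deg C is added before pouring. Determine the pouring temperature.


Formula: T_pour = T_melt + Superheat
T_pour = 1212 + 89 = 1301 deg C

Answer: 1301 deg C


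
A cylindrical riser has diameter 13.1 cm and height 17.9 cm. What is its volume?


Formula: V = pi * (D/2)^2 * H  (cylinder volume)
Radius = D/2 = 13.1/2 = 6.55 cm
V = pi * 6.55^2 * 17.9 = 2412.6010 cm^3


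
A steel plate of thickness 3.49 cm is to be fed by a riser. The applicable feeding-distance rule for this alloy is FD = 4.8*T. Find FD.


Formula: FD = 4.8 * T  (riser feeding-distance rule)
FD = 4.8 * 3.49 cm = 16.7520 cm

Final answer: 16.7520 cm


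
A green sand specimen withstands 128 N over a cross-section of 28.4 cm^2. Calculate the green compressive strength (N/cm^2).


Formula: Compressive Strength = Force / Area
Strength = 128 N / 28.4 cm^2 = 4.5070 N/cm^2

Answer: 4.5070 N/cm^2


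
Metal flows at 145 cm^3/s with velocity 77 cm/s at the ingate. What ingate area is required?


Formula: A_ingate = Q / v  (continuity equation)
A = 145 cm^3/s / 77 cm/s = 1.8831 cm^2

Answer: 1.8831 cm^2


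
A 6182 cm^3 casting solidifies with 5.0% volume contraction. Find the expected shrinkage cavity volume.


Formula: V_shrink = V_casting * shrinkage_pct / 100
V_shrink = 6182 cm^3 * 5.0 / 100 = 309.1000 cm^3


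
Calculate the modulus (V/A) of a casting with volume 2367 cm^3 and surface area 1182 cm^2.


Formula: Casting Modulus M = V / A
M = 2367 cm^3 / 1182 cm^2 = 2.0025 cm


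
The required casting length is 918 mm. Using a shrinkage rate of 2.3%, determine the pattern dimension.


Formula: L_pattern = L_casting * (1 + shrinkage_rate/100)
Shrinkage factor = 1 + 2.3/100 = 1.023
L_pattern = 918 mm * 1.023 = 939.1140 mm

939.1140 mm


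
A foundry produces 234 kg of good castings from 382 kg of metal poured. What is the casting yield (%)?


Formula: Casting Yield = (W_good / W_total) * 100
Yield = (234 kg / 382 kg) * 100 = 61.2565%


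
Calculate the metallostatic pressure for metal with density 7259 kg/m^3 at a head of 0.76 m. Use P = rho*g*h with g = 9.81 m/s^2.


Formula: P = rho * g * h
rho * g = 7259 * 9.81 = 71210.79 N/m^3
P = 71210.79 * 0.76 = 54120.2004 Pa

54120.2004 Pa


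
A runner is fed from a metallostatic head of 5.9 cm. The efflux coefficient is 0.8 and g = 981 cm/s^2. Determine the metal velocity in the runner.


Formula: v = Cd * sqrt(2 * g * h)  (Torricelli with discharge coefficient)
2*g*h = 2 * 981 * 5.9 = 11575.8 cm^2/s^2
sqrt(11575.8) = 107.59089 cm/s
v = 0.8 * 107.59089 = 86.0727 cm/s

86.0727 cm/s


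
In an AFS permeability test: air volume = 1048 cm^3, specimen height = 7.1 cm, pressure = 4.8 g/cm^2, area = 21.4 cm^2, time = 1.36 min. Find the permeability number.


Formula: Permeability Number P = (V * H) / (p * A * t)
Numerator: V * H = 1048 * 7.1 = 7440.8
Denominator: p * A * t = 4.8 * 21.4 * 1.36 = 139.6992
P = 7440.8 / 139.6992 = 53.2630

53.2630


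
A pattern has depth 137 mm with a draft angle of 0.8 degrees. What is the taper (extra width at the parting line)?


Formula: taper = depth * tan(draft_angle)
tan(0.8 deg) = 0.0139635
taper = 137 mm * 0.0139635 = 1.9130 mm

1.9130 mm


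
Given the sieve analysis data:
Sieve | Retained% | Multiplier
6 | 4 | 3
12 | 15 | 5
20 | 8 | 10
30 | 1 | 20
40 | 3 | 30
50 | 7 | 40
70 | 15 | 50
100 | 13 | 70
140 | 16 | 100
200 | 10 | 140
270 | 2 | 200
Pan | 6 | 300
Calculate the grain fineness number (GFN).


Formula: GFN = sum(pct * multiplier) / sum(pct)
sum(pct * multiplier) = 7417
sum(pct) = 100
GFN = 7417 / 100 = 74.17

Answer: 74.17


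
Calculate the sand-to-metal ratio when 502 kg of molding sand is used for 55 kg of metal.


Formula: Sand-to-Metal Ratio = W_sand / W_metal
Ratio = 502 kg / 55 kg = 9.1273

9.1273


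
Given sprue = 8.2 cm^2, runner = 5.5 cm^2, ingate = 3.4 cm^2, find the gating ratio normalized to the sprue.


Sprue:Runner:Ingate = 1 : 5.5/8.2 : 3.4/8.2 = 1:0.67:0.41

Answer: 1:0.67:0.41


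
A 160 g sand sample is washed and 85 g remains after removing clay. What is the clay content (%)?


Formula: Clay% = (W_total - W_washed) / W_total * 100
Clay mass = 160 - 85 = 75 g
Clay% = 75 / 160 * 100 = 46.8750%

46.8750%


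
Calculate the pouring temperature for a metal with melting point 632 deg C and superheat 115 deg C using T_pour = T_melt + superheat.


Formula: T_pour = T_melt + Superheat
T_pour = 632 + 115 = 747 deg C

Answer: 747 deg C


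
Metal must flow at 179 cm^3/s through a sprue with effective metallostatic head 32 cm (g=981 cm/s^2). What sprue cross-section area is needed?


Formula: v = sqrt(2*g*h), A = Q/v
Velocity: v = sqrt(2 * 981 * 32) = sqrt(62784) = 250.5674 cm/s
Sprue area: A = Q / v = 179 / 250.5674 = 0.7144 cm^2

Final answer: 0.7144 cm^2


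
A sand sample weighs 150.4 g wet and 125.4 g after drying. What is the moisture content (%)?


Formula: MC = (W_wet - W_dry) / W_wet * 100
Water mass = 150.4 - 125.4 = 25.0 g
MC = 25.0 / 150.4 * 100 = 16.6223%

Final answer: 16.6223%


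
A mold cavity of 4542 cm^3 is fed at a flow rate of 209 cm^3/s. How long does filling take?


Formula: t_fill = V_mold / Q_flow
t = 4542 cm^3 / 209 cm^3/s = 21.7321 s


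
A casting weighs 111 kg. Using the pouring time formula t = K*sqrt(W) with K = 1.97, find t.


Formula: t = K * sqrt(W)
sqrt(W) = sqrt(111) = 10.53565
t = 1.97 * 10.53565 = 20.7552 s

Final answer: 20.7552 s


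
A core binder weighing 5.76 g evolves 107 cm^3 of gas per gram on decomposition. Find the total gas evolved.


Formula: V_gas = W_binder * gas_evolution_rate
V = 5.76 g * 107 cm^3/g = 616.3200 cm^3

Answer: 616.3200 cm^3


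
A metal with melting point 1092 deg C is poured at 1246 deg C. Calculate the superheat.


Formula: Superheat = T_pour - T_melt
Superheat = 1246 - 1092 = 154 deg C

Final answer: 154 deg C


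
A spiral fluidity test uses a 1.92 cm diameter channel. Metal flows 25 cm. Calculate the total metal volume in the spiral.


Formula: V = pi * (d/2)^2 * L  (cylinder volume)
Radius = 1.92/2 = 0.96 cm
V = pi * 0.96^2 * 25 = 72.3823 cm^3


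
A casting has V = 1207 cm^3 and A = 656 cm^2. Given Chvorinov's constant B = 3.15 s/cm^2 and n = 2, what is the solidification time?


Formula: t_s = B * (V/A)^n  (Chvorinov's rule, n=2)
Modulus M = V/A = 1207/656 = 1.839939 cm
M^2 = 1.839939^2 = 3.385376 cm^2
t_s = 3.15 * 3.385376 = 10.6639 s

Final answer: 10.6639 s


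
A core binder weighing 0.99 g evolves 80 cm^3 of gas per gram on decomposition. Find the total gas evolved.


Formula: V_gas = W_binder * gas_evolution_rate
V = 0.99 g * 80 cm^3/g = 79.2000 cm^3

79.2000 cm^3


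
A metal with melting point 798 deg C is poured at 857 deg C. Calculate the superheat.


Formula: Superheat = T_pour - T_melt
Superheat = 857 - 798 = 59 deg C


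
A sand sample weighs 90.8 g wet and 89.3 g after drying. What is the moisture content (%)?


Formula: MC = (W_wet - W_dry) / W_wet * 100
Water mass = 90.8 - 89.3 = 1.5 g
MC = 1.5 / 90.8 * 100 = 1.6520%

Answer: 1.6520%


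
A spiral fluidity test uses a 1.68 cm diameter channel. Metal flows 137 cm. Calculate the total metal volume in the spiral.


Formula: V = pi * (d/2)^2 * L  (cylinder volume)
Radius = 1.68/2 = 0.84 cm
V = pi * 0.84^2 * 137 = 303.6890 cm^3


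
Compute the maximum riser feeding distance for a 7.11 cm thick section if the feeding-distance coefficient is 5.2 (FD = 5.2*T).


Formula: FD = 5.2 * T  (riser feeding-distance rule)
FD = 5.2 * 7.11 cm = 36.9720 cm

Final answer: 36.9720 cm


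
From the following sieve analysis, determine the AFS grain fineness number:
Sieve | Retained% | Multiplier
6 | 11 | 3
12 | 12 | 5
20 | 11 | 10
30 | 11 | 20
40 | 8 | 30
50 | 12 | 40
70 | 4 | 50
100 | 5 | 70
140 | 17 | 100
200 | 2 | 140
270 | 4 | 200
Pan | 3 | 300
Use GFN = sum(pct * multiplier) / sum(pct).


Formula: GFN = sum(pct * multiplier) / sum(pct)
sum(pct * multiplier) = 5373
sum(pct) = 100
GFN = 5373 / 100 = 53.73

Final answer: 53.73


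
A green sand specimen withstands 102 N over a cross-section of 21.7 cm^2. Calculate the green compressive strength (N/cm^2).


Formula: Compressive Strength = Force / Area
Strength = 102 N / 21.7 cm^2 = 4.7005 N/cm^2

4.7005 N/cm^2


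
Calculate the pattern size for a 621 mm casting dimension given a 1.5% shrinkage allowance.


Formula: L_pattern = L_casting * (1 + shrinkage_rate/100)
Shrinkage factor = 1 + 1.5/100 = 1.015
L_pattern = 621 mm * 1.015 = 630.3150 mm

630.3150 mm


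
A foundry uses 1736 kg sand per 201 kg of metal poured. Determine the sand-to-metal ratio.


Formula: Sand-to-Metal Ratio = W_sand / W_metal
Ratio = 1736 kg / 201 kg = 8.6368


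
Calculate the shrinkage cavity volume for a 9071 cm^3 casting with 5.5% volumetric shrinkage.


Formula: V_shrink = V_casting * shrinkage_pct / 100
V_shrink = 9071 cm^3 * 5.5 / 100 = 498.9050 cm^3

Answer: 498.9050 cm^3


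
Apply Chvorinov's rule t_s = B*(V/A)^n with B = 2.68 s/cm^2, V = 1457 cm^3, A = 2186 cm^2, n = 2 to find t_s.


Formula: t_s = B * (V/A)^n  (Chvorinov's rule, n=2)
Modulus M = V/A = 1457/2186 = 0.666514 cm
M^2 = 0.666514^2 = 0.444241 cm^2
t_s = 2.68 * 0.444241 = 1.1906 s

1.1906 s


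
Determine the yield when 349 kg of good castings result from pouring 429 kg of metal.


Formula: Casting Yield = (W_good / W_total) * 100
Yield = (349 kg / 429 kg) * 100 = 81.3520%


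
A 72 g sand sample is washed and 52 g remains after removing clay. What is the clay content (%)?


Formula: Clay% = (W_total - W_washed) / W_total * 100
Clay mass = 72 - 52 = 20 g
Clay% = 20 / 72 * 100 = 27.7778%


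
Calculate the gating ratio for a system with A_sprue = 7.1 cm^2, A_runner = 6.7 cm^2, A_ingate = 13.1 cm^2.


Sprue:Runner:Ingate = 1 : 6.7/7.1 : 13.1/7.1 = 1:0.94:1.85

1:0.94:1.85


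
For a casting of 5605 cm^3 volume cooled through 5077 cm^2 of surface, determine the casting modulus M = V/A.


Formula: Casting Modulus M = V / A
M = 5605 cm^3 / 5077 cm^2 = 1.1040 cm

Answer: 1.1040 cm


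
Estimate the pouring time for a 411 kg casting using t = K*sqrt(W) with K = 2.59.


Formula: t = K * sqrt(W)
sqrt(W) = sqrt(411) = 20.27313
t = 2.59 * 20.27313 = 52.5074 s

Answer: 52.5074 s


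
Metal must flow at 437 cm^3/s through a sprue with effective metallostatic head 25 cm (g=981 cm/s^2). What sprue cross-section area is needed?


Formula: v = sqrt(2*g*h), A = Q/v
Velocity: v = sqrt(2 * 981 * 25) = sqrt(49050) = 221.4723 cm/s
Sprue area: A = Q / v = 437 / 221.4723 = 1.9732 cm^2

Final answer: 1.9732 cm^2


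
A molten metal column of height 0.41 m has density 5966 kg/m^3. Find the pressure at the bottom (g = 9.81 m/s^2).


Formula: P = rho * g * h
rho * g = 5966 * 9.81 = 58526.46 N/m^3
P = 58526.46 * 0.41 = 23995.8486 Pa


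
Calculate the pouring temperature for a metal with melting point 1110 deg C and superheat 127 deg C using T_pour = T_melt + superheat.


Formula: T_pour = T_melt + Superheat
T_pour = 1110 + 127 = 1237 deg C

Final answer: 1237 deg C


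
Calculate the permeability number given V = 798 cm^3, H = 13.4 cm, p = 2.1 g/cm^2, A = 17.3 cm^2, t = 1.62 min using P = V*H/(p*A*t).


Formula: Permeability Number P = (V * H) / (p * A * t)
Numerator: V * H = 798 * 13.4 = 10693.2
Denominator: p * A * t = 2.1 * 17.3 * 1.62 = 58.8546
P = 10693.2 / 58.8546 = 181.6884

Answer: 181.6884


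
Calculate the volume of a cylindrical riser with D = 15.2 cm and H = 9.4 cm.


Formula: V = pi * (D/2)^2 * H  (cylinder volume)
Radius = D/2 = 15.2/2 = 7.6 cm
V = pi * 7.6^2 * 9.4 = 1705.7089 cm^3

Answer: 1705.7089 cm^3


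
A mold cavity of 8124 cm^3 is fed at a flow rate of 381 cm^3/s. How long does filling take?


Formula: t_fill = V_mold / Q_flow
t = 8124 cm^3 / 381 cm^3/s = 21.3228 s


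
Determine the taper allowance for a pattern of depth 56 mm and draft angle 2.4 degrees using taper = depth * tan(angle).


Formula: taper = depth * tan(draft_angle)
tan(2.4 deg) = 0.0419124
taper = 56 mm * 0.0419124 = 2.3471 mm


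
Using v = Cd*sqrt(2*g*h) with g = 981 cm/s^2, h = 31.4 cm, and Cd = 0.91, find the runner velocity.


Formula: v = Cd * sqrt(2 * g * h)  (Torricelli with discharge coefficient)
2*g*h = 2 * 981 * 31.4 = 61606.8 cm^2/s^2
sqrt(61606.8) = 248.20717 cm/s
v = 0.91 * 248.20717 = 225.8685 cm/s

225.8685 cm/s


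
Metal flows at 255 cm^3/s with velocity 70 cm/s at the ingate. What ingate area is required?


Formula: A_ingate = Q / v  (continuity equation)
A = 255 cm^3/s / 70 cm/s = 3.6429 cm^2

Final answer: 3.6429 cm^2


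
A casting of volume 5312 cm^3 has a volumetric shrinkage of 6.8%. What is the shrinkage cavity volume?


Formula: V_shrink = V_casting * shrinkage_pct / 100
V_shrink = 5312 cm^3 * 6.8 / 100 = 361.2160 cm^3

361.2160 cm^3


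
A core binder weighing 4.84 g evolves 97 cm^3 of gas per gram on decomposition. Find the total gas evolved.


Formula: V_gas = W_binder * gas_evolution_rate
V = 4.84 g * 97 cm^3/g = 469.4800 cm^3

469.4800 cm^3


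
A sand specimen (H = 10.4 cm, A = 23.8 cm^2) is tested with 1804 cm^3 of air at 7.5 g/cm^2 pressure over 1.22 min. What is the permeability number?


Formula: Permeability Number P = (V * H) / (p * A * t)
Numerator: V * H = 1804 * 10.4 = 18761.6
Denominator: p * A * t = 7.5 * 23.8 * 1.22 = 217.77
P = 18761.6 / 217.77 = 86.1533

86.1533


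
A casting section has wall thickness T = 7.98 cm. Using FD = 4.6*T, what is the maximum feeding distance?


Formula: FD = 4.6 * T  (riser feeding-distance rule)
FD = 4.6 * 7.98 cm = 36.7080 cm

Final answer: 36.7080 cm


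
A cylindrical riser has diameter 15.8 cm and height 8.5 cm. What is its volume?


Formula: V = pi * (D/2)^2 * H  (cylinder volume)
Radius = D/2 = 15.8/2 = 7.9 cm
V = pi * 7.9^2 * 8.5 = 1666.5678 cm^3

Answer: 1666.5678 cm^3


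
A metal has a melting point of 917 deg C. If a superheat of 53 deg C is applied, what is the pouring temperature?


Formula: T_pour = T_melt + Superheat
T_pour = 917 + 53 = 970 deg C

970 deg C


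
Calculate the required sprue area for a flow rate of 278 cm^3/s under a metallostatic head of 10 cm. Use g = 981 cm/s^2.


Formula: v = sqrt(2*g*h), A = Q/v
Velocity: v = sqrt(2 * 981 * 10) = sqrt(19620) = 140.0714 cm/s
Sprue area: A = Q / v = 278 / 140.0714 = 1.9847 cm^2

1.9847 cm^2


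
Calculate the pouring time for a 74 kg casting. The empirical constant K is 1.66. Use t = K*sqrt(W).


Formula: t = K * sqrt(W)
sqrt(W) = sqrt(74) = 8.60233
t = 1.66 * 8.60233 = 14.2799 s

Final answer: 14.2799 s


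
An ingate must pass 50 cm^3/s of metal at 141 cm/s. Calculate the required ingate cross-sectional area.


Formula: A_ingate = Q / v  (continuity equation)
A = 50 cm^3/s / 141 cm/s = 0.3546 cm^2

Final answer: 0.3546 cm^2


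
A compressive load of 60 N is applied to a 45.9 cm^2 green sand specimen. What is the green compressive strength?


Formula: Compressive Strength = Force / Area
Strength = 60 N / 45.9 cm^2 = 1.3072 N/cm^2


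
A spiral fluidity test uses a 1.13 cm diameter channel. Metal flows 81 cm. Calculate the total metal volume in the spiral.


Formula: V = pi * (d/2)^2 * L  (cylinder volume)
Radius = 1.13/2 = 0.565 cm
V = pi * 0.565^2 * 81 = 81.2329 cm^3

Final answer: 81.2329 cm^3


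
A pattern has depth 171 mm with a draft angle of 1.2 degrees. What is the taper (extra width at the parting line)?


Formula: taper = depth * tan(draft_angle)
tan(1.2 deg) = 0.0209470
taper = 171 mm * 0.0209470 = 3.5819 mm

3.5819 mm


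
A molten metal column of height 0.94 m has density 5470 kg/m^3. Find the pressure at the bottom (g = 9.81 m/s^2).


Formula: P = rho * g * h
rho * g = 5470 * 9.81 = 53660.7 N/m^3
P = 53660.7 * 0.94 = 50441.0580 Pa

Answer: 50441.0580 Pa


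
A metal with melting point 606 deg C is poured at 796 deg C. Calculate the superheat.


Formula: Superheat = T_pour - T_melt
Superheat = 796 - 606 = 190 deg C

Final answer: 190 deg C


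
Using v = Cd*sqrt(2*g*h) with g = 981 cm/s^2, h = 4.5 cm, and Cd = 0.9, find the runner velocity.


Formula: v = Cd * sqrt(2 * g * h)  (Torricelli with discharge coefficient)
2*g*h = 2 * 981 * 4.5 = 8829.0 cm^2/s^2
sqrt(8829.0) = 93.96276 cm/s
v = 0.9 * 93.96276 = 84.5665 cm/s

Final answer: 84.5665 cm/s


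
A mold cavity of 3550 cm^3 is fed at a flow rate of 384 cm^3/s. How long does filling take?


Formula: t_fill = V_mold / Q_flow
t = 3550 cm^3 / 384 cm^3/s = 9.2448 s

Answer: 9.2448 s


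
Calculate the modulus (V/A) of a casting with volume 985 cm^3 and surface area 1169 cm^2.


Formula: Casting Modulus M = V / A
M = 985 cm^3 / 1169 cm^2 = 0.8426 cm

0.8426 cm


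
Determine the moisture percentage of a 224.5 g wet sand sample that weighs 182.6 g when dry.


Formula: MC = (W_wet - W_dry) / W_wet * 100
Water mass = 224.5 - 182.6 = 41.9 g
MC = 41.9 / 224.5 * 100 = 18.6637%

Answer: 18.6637%


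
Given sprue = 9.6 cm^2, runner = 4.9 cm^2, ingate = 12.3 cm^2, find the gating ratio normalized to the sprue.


Sprue:Runner:Ingate = 1 : 4.9/9.6 : 12.3/9.6 = 1:0.51:1.28

1:0.51:1.28


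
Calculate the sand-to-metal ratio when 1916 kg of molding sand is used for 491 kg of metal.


Formula: Sand-to-Metal Ratio = W_sand / W_metal
Ratio = 1916 kg / 491 kg = 3.9022

Final answer: 3.9022


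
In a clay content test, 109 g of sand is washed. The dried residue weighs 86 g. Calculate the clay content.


Formula: Clay% = (W_total - W_washed) / W_total * 100
Clay mass = 109 - 86 = 23 g
Clay% = 23 / 109 * 100 = 21.1009%

21.1009%


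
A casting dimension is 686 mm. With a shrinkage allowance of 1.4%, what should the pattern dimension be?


Formula: L_pattern = L_casting * (1 + shrinkage_rate/100)
Shrinkage factor = 1 + 1.4/100 = 1.014
L_pattern = 686 mm * 1.014 = 695.6040 mm


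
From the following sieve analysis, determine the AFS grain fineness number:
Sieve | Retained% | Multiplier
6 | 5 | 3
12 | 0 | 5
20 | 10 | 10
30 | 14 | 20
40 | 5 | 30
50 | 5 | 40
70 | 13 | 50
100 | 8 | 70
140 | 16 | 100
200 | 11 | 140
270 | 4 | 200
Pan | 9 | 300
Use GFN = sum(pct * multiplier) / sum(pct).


Formula: GFN = sum(pct * multiplier) / sum(pct)
sum(pct * multiplier) = 8595
sum(pct) = 100
GFN = 8595 / 100 = 85.95

Answer: 85.95


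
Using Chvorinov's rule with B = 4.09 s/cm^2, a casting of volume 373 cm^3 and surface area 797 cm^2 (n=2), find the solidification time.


Formula: t_s = B * (V/A)^n  (Chvorinov's rule, n=2)
Modulus M = V/A = 373/797 = 0.468005 cm
M^2 = 0.468005^2 = 0.219029 cm^2
t_s = 4.09 * 0.219029 = 0.8958 s

Answer: 0.8958 s


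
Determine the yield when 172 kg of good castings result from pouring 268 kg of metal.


Formula: Casting Yield = (W_good / W_total) * 100
Yield = (172 kg / 268 kg) * 100 = 64.1791%

Answer: 64.1791%


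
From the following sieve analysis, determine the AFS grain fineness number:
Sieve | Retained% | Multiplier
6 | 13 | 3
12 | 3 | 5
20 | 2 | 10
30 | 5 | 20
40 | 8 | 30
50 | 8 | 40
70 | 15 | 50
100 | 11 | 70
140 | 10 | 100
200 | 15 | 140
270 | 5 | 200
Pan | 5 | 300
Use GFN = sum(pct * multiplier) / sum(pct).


Formula: GFN = sum(pct * multiplier) / sum(pct)
sum(pct * multiplier) = 7854
sum(pct) = 100
GFN = 7854 / 100 = 78.54


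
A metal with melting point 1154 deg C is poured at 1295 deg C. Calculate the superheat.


Formula: Superheat = T_pour - T_melt
Superheat = 1295 - 1154 = 141 deg C


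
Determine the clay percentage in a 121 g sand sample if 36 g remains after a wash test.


Formula: Clay% = (W_total - W_washed) / W_total * 100
Clay mass = 121 - 36 = 85 g
Clay% = 85 / 121 * 100 = 70.2479%

Final answer: 70.2479%


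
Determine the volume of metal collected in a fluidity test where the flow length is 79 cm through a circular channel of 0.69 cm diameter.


Formula: V = pi * (d/2)^2 * L  (cylinder volume)
Radius = 0.69/2 = 0.345 cm
V = pi * 0.345^2 * 79 = 29.5403 cm^3

29.5403 cm^3


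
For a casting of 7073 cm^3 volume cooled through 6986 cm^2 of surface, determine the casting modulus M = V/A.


Formula: Casting Modulus M = V / A
M = 7073 cm^3 / 6986 cm^2 = 1.0125 cm

1.0125 cm


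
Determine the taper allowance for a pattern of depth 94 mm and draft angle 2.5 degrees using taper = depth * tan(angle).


Formula: taper = depth * tan(draft_angle)
tan(2.5 deg) = 0.0436609
taper = 94 mm * 0.0436609 = 4.1041 mm

Answer: 4.1041 mm


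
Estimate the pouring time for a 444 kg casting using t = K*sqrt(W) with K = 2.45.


Formula: t = K * sqrt(W)
sqrt(W) = sqrt(444) = 21.07131
t = 2.45 * 21.07131 = 51.6247 s


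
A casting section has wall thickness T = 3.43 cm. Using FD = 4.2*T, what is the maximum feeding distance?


Formula: FD = 4.2 * T  (riser feeding-distance rule)
FD = 4.2 * 3.43 cm = 14.4060 cm

Final answer: 14.4060 cm


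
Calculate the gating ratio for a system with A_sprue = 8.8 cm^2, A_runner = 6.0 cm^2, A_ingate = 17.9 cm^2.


Sprue:Runner:Ingate = 1 : 6.0/8.8 : 17.9/8.8 = 1:0.68:2.03

1:0.68:2.03


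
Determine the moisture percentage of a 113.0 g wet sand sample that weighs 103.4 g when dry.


Formula: MC = (W_wet - W_dry) / W_wet * 100
Water mass = 113.0 - 103.4 = 9.6 g
MC = 9.6 / 113.0 * 100 = 8.4956%

Answer: 8.4956%


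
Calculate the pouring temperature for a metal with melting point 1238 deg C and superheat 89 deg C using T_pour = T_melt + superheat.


Formula: T_pour = T_melt + Superheat
T_pour = 1238 + 89 = 1327 deg C

1327 deg C


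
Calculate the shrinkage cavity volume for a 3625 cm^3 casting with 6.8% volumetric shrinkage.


Formula: V_shrink = V_casting * shrinkage_pct / 100
V_shrink = 3625 cm^3 * 6.8 / 100 = 246.5000 cm^3

Final answer: 246.5000 cm^3


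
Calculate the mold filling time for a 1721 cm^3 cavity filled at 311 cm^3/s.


Formula: t_fill = V_mold / Q_flow
t = 1721 cm^3 / 311 cm^3/s = 5.5338 s

Final answer: 5.5338 s


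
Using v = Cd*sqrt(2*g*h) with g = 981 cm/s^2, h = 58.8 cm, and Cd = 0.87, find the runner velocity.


Formula: v = Cd * sqrt(2 * g * h)  (Torricelli with discharge coefficient)
2*g*h = 2 * 981 * 58.8 = 115365.6 cm^2/s^2
sqrt(115365.6) = 339.65512 cm/s
v = 0.87 * 339.65512 = 295.5000 cm/s

Answer: 295.5000 cm/s


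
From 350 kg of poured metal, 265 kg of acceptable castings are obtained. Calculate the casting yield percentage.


Formula: Casting Yield = (W_good / W_total) * 100
Yield = (265 kg / 350 kg) * 100 = 75.7143%


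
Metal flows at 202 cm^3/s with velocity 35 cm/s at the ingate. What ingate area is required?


Formula: A_ingate = Q / v  (continuity equation)
A = 202 cm^3/s / 35 cm/s = 5.7714 cm^2

Answer: 5.7714 cm^2


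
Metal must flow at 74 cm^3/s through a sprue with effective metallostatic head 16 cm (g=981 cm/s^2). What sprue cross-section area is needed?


Formula: v = sqrt(2*g*h), A = Q/v
Velocity: v = sqrt(2 * 981 * 16) = sqrt(31392) = 177.1779 cm/s
Sprue area: A = Q / v = 74 / 177.1779 = 0.4177 cm^2

Answer: 0.4177 cm^2


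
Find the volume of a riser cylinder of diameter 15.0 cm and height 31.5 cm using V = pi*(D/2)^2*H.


Formula: V = pi * (D/2)^2 * H  (cylinder volume)
Radius = D/2 = 15.0/2 = 7.5 cm
V = pi * 7.5^2 * 31.5 = 5566.5095 cm^3

Final answer: 5566.5095 cm^3


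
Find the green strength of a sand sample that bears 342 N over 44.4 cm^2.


Formula: Compressive Strength = Force / Area
Strength = 342 N / 44.4 cm^2 = 7.7027 N/cm^2


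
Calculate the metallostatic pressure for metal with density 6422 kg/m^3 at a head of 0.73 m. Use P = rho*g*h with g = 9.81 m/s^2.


Formula: P = rho * g * h
rho * g = 6422 * 9.81 = 62999.82 N/m^3
P = 62999.82 * 0.73 = 45989.8686 Pa

Final answer: 45989.8686 Pa


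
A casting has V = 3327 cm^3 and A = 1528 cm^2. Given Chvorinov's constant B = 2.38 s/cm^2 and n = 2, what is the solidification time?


Formula: t_s = B * (V/A)^n  (Chvorinov's rule, n=2)
Modulus M = V/A = 3327/1528 = 2.177356 cm
M^2 = 2.177356^2 = 4.740879 cm^2
t_s = 2.38 * 4.740879 = 11.2833 s


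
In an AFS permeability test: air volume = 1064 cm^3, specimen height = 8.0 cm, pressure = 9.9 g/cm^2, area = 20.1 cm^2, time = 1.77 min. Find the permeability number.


Formula: Permeability Number P = (V * H) / (p * A * t)
Numerator: V * H = 1064 * 8.0 = 8512.0
Denominator: p * A * t = 9.9 * 20.1 * 1.77 = 352.2123
P = 8512.0 / 352.2123 = 24.1672


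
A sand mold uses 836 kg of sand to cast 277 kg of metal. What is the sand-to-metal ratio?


Formula: Sand-to-Metal Ratio = W_sand / W_metal
Ratio = 836 kg / 277 kg = 3.0181

Final answer: 3.0181


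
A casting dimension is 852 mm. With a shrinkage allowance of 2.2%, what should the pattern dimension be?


Formula: L_pattern = L_casting * (1 + shrinkage_rate/100)
Shrinkage factor = 1 + 2.2/100 = 1.022
L_pattern = 852 mm * 1.022 = 870.7440 mm


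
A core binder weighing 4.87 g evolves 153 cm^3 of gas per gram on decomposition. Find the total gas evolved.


Formula: V_gas = W_binder * gas_evolution_rate
V = 4.87 g * 153 cm^3/g = 745.1100 cm^3

Answer: 745.1100 cm^3


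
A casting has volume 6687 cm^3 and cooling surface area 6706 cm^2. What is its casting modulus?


Formula: Casting Modulus M = V / A
M = 6687 cm^3 / 6706 cm^2 = 0.9972 cm

0.9972 cm


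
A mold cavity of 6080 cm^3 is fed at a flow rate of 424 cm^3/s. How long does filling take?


Formula: t_fill = V_mold / Q_flow
t = 6080 cm^3 / 424 cm^3/s = 14.3396 s

Answer: 14.3396 s


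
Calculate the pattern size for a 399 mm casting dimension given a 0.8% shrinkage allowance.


Formula: L_pattern = L_casting * (1 + shrinkage_rate/100)
Shrinkage factor = 1 + 0.8/100 = 1.008
L_pattern = 399 mm * 1.008 = 402.1920 mm

Answer: 402.1920 mm


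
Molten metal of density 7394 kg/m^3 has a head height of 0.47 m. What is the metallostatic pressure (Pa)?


Formula: P = rho * g * h
rho * g = 7394 * 9.81 = 72535.14 N/m^3
P = 72535.14 * 0.47 = 34091.5158 Pa

Final answer: 34091.5158 Pa


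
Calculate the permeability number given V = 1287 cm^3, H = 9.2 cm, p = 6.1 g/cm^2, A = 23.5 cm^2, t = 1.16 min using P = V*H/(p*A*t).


Formula: Permeability Number P = (V * H) / (p * A * t)
Numerator: V * H = 1287 * 9.2 = 11840.4
Denominator: p * A * t = 6.1 * 23.5 * 1.16 = 166.286
P = 11840.4 / 166.286 = 71.2050

71.2050


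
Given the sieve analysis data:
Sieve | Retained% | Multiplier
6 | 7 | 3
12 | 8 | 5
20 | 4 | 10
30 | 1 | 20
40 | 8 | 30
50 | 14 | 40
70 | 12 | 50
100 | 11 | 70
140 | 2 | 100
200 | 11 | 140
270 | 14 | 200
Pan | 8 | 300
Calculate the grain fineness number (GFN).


Formula: GFN = sum(pct * multiplier) / sum(pct)
sum(pct * multiplier) = 9231
sum(pct) = 100
GFN = 9231 / 100 = 92.31

92.31


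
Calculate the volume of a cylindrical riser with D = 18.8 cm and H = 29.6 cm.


Formula: V = pi * (D/2)^2 * H  (cylinder volume)
Radius = D/2 = 18.8/2 = 9.4 cm
V = pi * 9.4^2 * 29.6 = 8216.6974 cm^3

Answer: 8216.6974 cm^3


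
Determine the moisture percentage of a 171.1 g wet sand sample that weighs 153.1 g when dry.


Formula: MC = (W_wet - W_dry) / W_wet * 100
Water mass = 171.1 - 153.1 = 18.0 g
MC = 18.0 / 171.1 * 100 = 10.5202%


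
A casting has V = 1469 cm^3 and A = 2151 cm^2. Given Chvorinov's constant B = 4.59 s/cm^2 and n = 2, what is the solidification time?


Formula: t_s = B * (V/A)^n  (Chvorinov's rule, n=2)
Modulus M = V/A = 1469/2151 = 0.682938 cm
M^2 = 0.682938^2 = 0.466404 cm^2
t_s = 4.59 * 0.466404 = 2.1408 s

Final answer: 2.1408 s


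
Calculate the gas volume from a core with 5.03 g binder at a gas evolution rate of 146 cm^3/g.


Formula: V_gas = W_binder * gas_evolution_rate
V = 5.03 g * 146 cm^3/g = 734.3800 cm^3


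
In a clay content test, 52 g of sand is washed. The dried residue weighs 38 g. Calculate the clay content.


Formula: Clay% = (W_total - W_washed) / W_total * 100
Clay mass = 52 - 38 = 14 g
Clay% = 14 / 52 * 100 = 26.9231%

Answer: 26.9231%


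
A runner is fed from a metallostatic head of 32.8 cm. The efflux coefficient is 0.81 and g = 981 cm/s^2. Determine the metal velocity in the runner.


Formula: v = Cd * sqrt(2 * g * h)  (Torricelli with discharge coefficient)
2*g*h = 2 * 981 * 32.8 = 64353.6 cm^2/s^2
sqrt(64353.6) = 253.68011 cm/s
v = 0.81 * 253.68011 = 205.4809 cm/s

Final answer: 205.4809 cm/s


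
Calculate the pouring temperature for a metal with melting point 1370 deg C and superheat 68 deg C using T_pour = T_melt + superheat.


Formula: T_pour = T_melt + Superheat
T_pour = 1370 + 68 = 1438 deg C


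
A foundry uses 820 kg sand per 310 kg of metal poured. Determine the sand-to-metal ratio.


Formula: Sand-to-Metal Ratio = W_sand / W_metal
Ratio = 820 kg / 310 kg = 2.6452

2.6452


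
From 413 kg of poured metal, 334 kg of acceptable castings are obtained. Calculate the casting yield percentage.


Formula: Casting Yield = (W_good / W_total) * 100
Yield = (334 kg / 413 kg) * 100 = 80.8717%

Final answer: 80.8717%


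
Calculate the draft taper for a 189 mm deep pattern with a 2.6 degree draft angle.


Formula: taper = depth * tan(draft_angle)
tan(2.6 deg) = 0.0454097
taper = 189 mm * 0.0454097 = 8.5824 mm

8.5824 mm
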